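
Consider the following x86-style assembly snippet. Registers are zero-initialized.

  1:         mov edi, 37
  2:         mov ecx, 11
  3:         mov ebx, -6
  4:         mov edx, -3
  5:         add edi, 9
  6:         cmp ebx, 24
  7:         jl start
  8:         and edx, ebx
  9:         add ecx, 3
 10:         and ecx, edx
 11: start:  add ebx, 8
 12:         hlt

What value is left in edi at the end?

46

after mov edi, 37: edi=37
after mov ecx, 11: ecx=11
after mov ebx, -6: ebx=-6
after mov edx, -3: edx=-3
after add edi, 9: edi=37+9=46
cmp ebx, 24  (cmp -6,24)
jl start: taken
after add ebx, 8: ebx=(-6)+8=2
halt.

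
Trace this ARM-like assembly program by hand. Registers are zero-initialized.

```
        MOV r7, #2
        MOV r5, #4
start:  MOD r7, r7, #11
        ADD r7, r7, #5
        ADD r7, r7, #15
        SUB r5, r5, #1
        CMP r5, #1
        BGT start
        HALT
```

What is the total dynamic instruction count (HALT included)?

21

MOV r7, #2 → r7=2
MOV r5, #4 → r5=4
MOD r7, r7, #11 → r7=2%11=2
ADD r7, r7, #5 → r7=2+5=7
ADD r7, r7, #15 → r7=7+15=22
SUB r5, r5, #1 → r5=4-1=3
CMP r5, #1  (cmp 3,1)
BGT start: taken
MOD r7, r7, #11 → r7=22%11=0
ADD r7, r7, #5 → r7=0+5=5
ADD r7, r7, #15 → r7=5+15=20
SUB r5, r5, #1 → r5=3-1=2
CMP r5, #1  (cmp 2,1)
BGT start: taken
MOD r7, r7, #11 → r7=20%11=9
ADD r7, r7, #5 → r7=9+5=14
ADD r7, r7, #15 → r7=14+15=29
SUB r5, r5, #1 → r5=2-1=1
CMP r5, #1  (cmp 1,1)
BGT start: not taken
halt.
Total executed instructions: 21.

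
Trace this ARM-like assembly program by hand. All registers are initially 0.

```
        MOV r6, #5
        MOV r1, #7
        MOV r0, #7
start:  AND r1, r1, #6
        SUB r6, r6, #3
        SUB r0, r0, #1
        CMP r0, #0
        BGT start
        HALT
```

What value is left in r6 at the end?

-16

MOV r6, #5 → r6=5
MOV r1, #7 → r1=7
MOV r0, #7 → r0=7
AND r1, r1, #6 → r1=7&6=6
SUB r6, r6, #3 → r6=5-3=2
SUB r0, r0, #1 → r0=7-1=6
CMP r0, #0  (cmp 6,0)
BGT start: taken
AND r1, r1, #6 → r1=6&6=6
SUB r6, r6, #3 → r6=2-3=-1
SUB r0, r0, #1 → r0=6-1=5
CMP r0, #0  (cmp 5,0)
BGT start: taken
AND r1, r1, #6 → r1=6&6=6
SUB r6, r6, #3 → r6=(-1)-3=-4
SUB r0, r0, #1 → r0=5-1=4
CMP r0, #0  (cmp 4,0)
BGT start: taken
AND r1, r1, #6 → r1=6&6=6
SUB r6, r6, #3 → r6=(-4)-3=-7
SUB r0, r0, #1 → r0=4-1=3
CMP r0, #0  (cmp 3,0)
BGT start: taken
AND r1, r1, #6 → r1=6&6=6
SUB r6, r6, #3 → r6=(-7)-3=-10
SUB r0, r0, #1 → r0=3-1=2
CMP r0, #0  (cmp 2,0)
BGT start: taken
AND r1, r1, #6 → r1=6&6=6
SUB r6, r6, #3 → r6=(-10)-3=-13
SUB r0, r0, #1 → r0=2-1=1
CMP r0, #0  (cmp 1,0)
BGT start: taken
AND r1, r1, #6 → r1=6&6=6
SUB r6, r6, #3 → r6=(-13)-3=-16
SUB r0, r0, #1 → r0=1-1=0
CMP r0, #0  (cmp 0,0)
BGT start: not taken
halt.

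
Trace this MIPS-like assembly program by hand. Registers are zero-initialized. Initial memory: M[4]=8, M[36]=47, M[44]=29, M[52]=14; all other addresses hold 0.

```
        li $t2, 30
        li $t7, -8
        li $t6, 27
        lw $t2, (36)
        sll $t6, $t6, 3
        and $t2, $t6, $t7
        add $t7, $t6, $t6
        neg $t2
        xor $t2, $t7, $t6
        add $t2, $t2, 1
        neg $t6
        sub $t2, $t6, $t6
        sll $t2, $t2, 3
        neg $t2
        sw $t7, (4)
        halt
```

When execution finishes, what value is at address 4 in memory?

432

after li $t2, 30: $t2=30
after li $t7, -8: $t7=-8
after li $t6, 27: $t6=27
after lw $t2, (36): $t2=M[36]=47
after sll $t6, $t6, 3: $t6=27<<3=216
after and $t2, $t6, $t7: $t2=216&(-8)=216
after add $t7, $t6, $t6: $t7=216+216=432
after neg $t2: $t2=-(216)=-216
after xor $t2, $t7, $t6: $t2=432^216=360
after add $t2, $t2, 1: $t2=360+1=361
after neg $t6: $t6=-(216)=-216
after sub $t2, $t6, $t6: $t2=(-216)-(-216)=0
after sll $t2, $t2, 3: $t2=0<<3=0
after neg $t2: $t2=-(0)=0
sw $t7, (4) → M[4]=432
halt.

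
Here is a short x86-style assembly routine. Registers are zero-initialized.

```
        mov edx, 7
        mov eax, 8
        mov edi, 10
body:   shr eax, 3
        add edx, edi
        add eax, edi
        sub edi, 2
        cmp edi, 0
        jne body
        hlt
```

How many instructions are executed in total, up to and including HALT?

34

mov edx, 7 → edx=7
mov eax, 8 → eax=8
mov edi, 10 → edi=10
shr eax, 3 → eax=8>>3=1
add edx, edi → edx=7+10=17
add eax, edi → eax=1+10=11
sub edi, 2 → edi=10-2=8
cmp edi, 0  (cmp 8,0)
jne body: taken
shr eax, 3 → eax=11>>3=1
add edx, edi → edx=17+8=25
add eax, edi → eax=1+8=9
sub edi, 2 → edi=8-2=6
cmp edi, 0  (cmp 6,0)
jne body: taken
shr eax, 3 → eax=9>>3=1
add edx, edi → edx=25+6=31
add eax, edi → eax=1+6=7
sub edi, 2 → edi=6-2=4
cmp edi, 0  (cmp 4,0)
jne body: taken
shr eax, 3 → eax=7>>3=0
add edx, edi → edx=31+4=35
add eax, edi → eax=0+4=4
sub edi, 2 → edi=4-2=2
cmp edi, 0  (cmp 2,0)
jne body: taken
shr eax, 3 → eax=4>>3=0
add edx, edi → edx=35+2=37
add eax, edi → eax=0+2=2
sub edi, 2 → edi=2-2=0
cmp edi, 0  (cmp 0,0)
jne body: not taken
halt.
Total executed instructions: 34.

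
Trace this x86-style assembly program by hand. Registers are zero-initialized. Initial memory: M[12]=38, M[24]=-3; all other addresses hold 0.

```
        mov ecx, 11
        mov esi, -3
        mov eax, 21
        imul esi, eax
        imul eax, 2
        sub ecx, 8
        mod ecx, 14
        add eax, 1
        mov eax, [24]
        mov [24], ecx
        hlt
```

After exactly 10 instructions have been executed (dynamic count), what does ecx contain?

mov ecx, 11 → ecx=11
mov esi, -3 → esi=-3
mov eax, 21 → eax=21
imul esi, eax → esi=(-3)*21=-63
imul eax, 2 → eax=21*2=42
sub ecx, 8 → ecx=11-8=3
mod ecx, 14 → ecx=3%14=3
add eax, 1 → eax=42+1=43
mov eax, [24] → eax=M[24]=-3
mov [24], ecx → M[24]=3
After step 10: ecx = 3.

3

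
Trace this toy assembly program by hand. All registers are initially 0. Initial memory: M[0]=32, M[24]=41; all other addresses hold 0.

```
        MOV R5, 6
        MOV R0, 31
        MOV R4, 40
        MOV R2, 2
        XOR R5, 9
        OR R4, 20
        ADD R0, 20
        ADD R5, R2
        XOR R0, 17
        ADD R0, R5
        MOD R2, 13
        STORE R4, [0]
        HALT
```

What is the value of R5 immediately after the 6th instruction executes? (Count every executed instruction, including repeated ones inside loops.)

15

after MOV R5, 6: R5=6
after MOV R0, 31: R0=31
after MOV R4, 40: R4=40
after MOV R2, 2: R2=2
after XOR R5, 9: R5=6^9=15
after OR R4, 20: R4=40|20=60
After step 6: R5 = 15.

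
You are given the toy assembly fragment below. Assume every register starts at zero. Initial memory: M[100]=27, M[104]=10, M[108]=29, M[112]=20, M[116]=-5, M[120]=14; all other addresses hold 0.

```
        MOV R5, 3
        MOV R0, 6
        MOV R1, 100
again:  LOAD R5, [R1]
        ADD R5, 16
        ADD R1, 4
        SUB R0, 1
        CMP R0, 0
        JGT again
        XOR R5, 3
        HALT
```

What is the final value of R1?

after MOV R5, 3: R5=3
after MOV R0, 6: R0=6
after MOV R1, 100: R1=100
after LOAD R5, [R1]: R5=M[100]=27
after ADD R5, 16: R5=27+16=43
after ADD R1, 4: R1=100+4=104
after SUB R0, 1: R0=6-1=5
CMP R0, 0  (cmp 5,0)
JGT again: taken
after LOAD R5, [R1]: R5=M[104]=10
after ADD R5, 16: R5=10+16=26
after ADD R1, 4: R1=104+4=108
after SUB R0, 1: R0=5-1=4
CMP R0, 0  (cmp 4,0)
JGT again: taken
after LOAD R5, [R1]: R5=M[108]=29
after ADD R5, 16: R5=29+16=45
after ADD R1, 4: R1=108+4=112
after SUB R0, 1: R0=4-1=3
CMP R0, 0  (cmp 3,0)
JGT again: taken
after LOAD R5, [R1]: R5=M[112]=20
after ADD R5, 16: R5=20+16=36
after ADD R1, 4: R1=112+4=116
after SUB R0, 1: R0=3-1=2
CMP R0, 0  (cmp 2,0)
JGT again: taken
after LOAD R5, [R1]: R5=M[116]=-5
after ADD R5, 16: R5=(-5)+16=11
after ADD R1, 4: R1=116+4=120
after SUB R0, 1: R0=2-1=1
CMP R0, 0  (cmp 1,0)
JGT again: taken
after LOAD R5, [R1]: R5=M[120]=14
after ADD R5, 16: R5=14+16=30
after ADD R1, 4: R1=120+4=124
after SUB R0, 1: R0=1-1=0
CMP R0, 0  (cmp 0,0)
JGT again: not taken
after XOR R5, 3: R5=30^3=29
halt.

124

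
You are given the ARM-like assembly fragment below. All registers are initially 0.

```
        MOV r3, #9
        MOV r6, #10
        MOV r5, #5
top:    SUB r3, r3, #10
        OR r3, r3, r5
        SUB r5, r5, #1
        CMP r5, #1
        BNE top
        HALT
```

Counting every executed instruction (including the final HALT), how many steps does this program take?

MOV r3, #9 → r3=9
MOV r6, #10 → r6=10
MOV r5, #5 → r5=5
SUB r3, r3, #10 → r3=9-10=-1
OR r3, r3, r5 → r3=(-1)|5=-1
SUB r5, r5, #1 → r5=5-1=4
CMP r5, #1  (cmp 4,1)
BNE top: taken
SUB r3, r3, #10 → r3=(-1)-10=-11
OR r3, r3, r5 → r3=(-11)|4=-11
SUB r5, r5, #1 → r5=4-1=3
CMP r5, #1  (cmp 3,1)
BNE top: taken
SUB r3, r3, #10 → r3=(-11)-10=-21
OR r3, r3, r5 → r3=(-21)|3=-21
SUB r5, r5, #1 → r5=3-1=2
CMP r5, #1  (cmp 2,1)
BNE top: taken
SUB r3, r3, #10 → r3=(-21)-10=-31
OR r3, r3, r5 → r3=(-31)|2=-29
SUB r5, r5, #1 → r5=2-1=1
CMP r5, #1  (cmp 1,1)
BNE top: not taken
halt.
Total executed instructions: 24.

24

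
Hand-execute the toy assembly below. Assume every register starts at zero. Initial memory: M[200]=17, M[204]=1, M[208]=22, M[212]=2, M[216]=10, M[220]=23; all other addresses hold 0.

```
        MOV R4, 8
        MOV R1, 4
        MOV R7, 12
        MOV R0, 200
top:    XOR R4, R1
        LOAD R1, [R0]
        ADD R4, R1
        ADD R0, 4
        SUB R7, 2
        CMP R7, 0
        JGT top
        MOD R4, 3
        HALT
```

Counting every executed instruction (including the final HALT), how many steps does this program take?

48

R4=8
R1=4
R7=12
R0=200
R4=8^4=12
R1=M[200]=17
R4=12+17=29
R0=200+4=204
R7=12-2=10
CMP R7, 0  (cmp 10,0)
JGT top: taken
R4=29^17=12
R1=M[204]=1
R4=12+1=13
R0=204+4=208
R7=10-2=8
CMP R7, 0  (cmp 8,0)
JGT top: taken
R4=13^1=12
R1=M[208]=22
R4=12+22=34
R0=208+4=212
R7=8-2=6
CMP R7, 0  (cmp 6,0)
JGT top: taken
R4=34^22=52
R1=M[212]=2
R4=52+2=54
R0=212+4=216
R7=6-2=4
CMP R7, 0  (cmp 4,0)
JGT top: taken
R4=54^2=52
R1=M[216]=10
R4=52+10=62
R0=216+4=220
R7=4-2=2
CMP R7, 0  (cmp 2,0)
JGT top: taken
R4=62^10=52
R1=M[220]=23
R4=52+23=75
R0=220+4=224
R7=2-2=0
CMP R7, 0  (cmp 0,0)
JGT top: not taken
R4=75%3=0
halt.
Total executed instructions: 48.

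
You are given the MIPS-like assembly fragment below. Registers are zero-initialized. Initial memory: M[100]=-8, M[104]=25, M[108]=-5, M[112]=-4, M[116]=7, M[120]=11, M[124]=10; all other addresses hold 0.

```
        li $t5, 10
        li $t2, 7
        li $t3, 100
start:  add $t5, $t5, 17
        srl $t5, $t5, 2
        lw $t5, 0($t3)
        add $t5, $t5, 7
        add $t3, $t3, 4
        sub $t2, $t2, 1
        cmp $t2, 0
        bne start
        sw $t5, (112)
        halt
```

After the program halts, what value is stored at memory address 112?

17

$t5=10
$t2=7
$t3=100
$t5=10+17=27
$t5=27>>2=6
$t5=M[100]=-8
$t5=(-8)+7=-1
$t3=100+4=104
$t2=7-1=6
cmp $t2, 0  (cmp 6,0)
bne start: taken
$t5=(-1)+17=16
$t5=16>>2=4
$t5=M[104]=25
$t5=25+7=32
$t3=104+4=108
$t2=6-1=5
cmp $t2, 0  (cmp 5,0)
bne start: taken
$t5=32+17=49
$t5=49>>2=12
$t5=M[108]=-5
$t5=(-5)+7=2
$t3=108+4=112
$t2=5-1=4
cmp $t2, 0  (cmp 4,0)
bne start: taken
$t5=2+17=19
$t5=19>>2=4
$t5=M[112]=-4
$t5=(-4)+7=3
$t3=112+4=116
$t2=4-1=3
cmp $t2, 0  (cmp 3,0)
bne start: taken
$t5=3+17=20
$t5=20>>2=5
$t5=M[116]=7
$t5=7+7=14
$t3=116+4=120
$t2=3-1=2
cmp $t2, 0  (cmp 2,0)
bne start: taken
$t5=14+17=31
$t5=31>>2=7
$t5=M[120]=11
$t5=11+7=18
$t3=120+4=124
$t2=2-1=1
cmp $t2, 0  (cmp 1,0)
bne start: taken
$t5=18+17=35
$t5=35>>2=8
$t5=M[124]=10
$t5=10+7=17
$t3=124+4=128
$t2=1-1=0
cmp $t2, 0  (cmp 0,0)
bne start: not taken
sw $t5, (112) → M[112]=17
halt.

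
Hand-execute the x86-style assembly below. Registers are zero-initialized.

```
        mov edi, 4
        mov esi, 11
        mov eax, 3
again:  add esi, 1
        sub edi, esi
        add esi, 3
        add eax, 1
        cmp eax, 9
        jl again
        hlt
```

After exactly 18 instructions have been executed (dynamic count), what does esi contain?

mov edi, 4 → edi=4
mov esi, 11 → esi=11
mov eax, 3 → eax=3
add esi, 1 → esi=11+1=12
sub edi, esi → edi=4-12=-8
add esi, 3 → esi=12+3=15
add eax, 1 → eax=3+1=4
cmp eax, 9  (cmp 4,9)
jl again: taken
add esi, 1 → esi=15+1=16
sub edi, esi → edi=(-8)-16=-24
add esi, 3 → esi=16+3=19
add eax, 1 → eax=4+1=5
cmp eax, 9  (cmp 5,9)
jl again: taken
add esi, 1 → esi=19+1=20
sub edi, esi → edi=(-24)-20=-44
add esi, 3 → esi=20+3=23
After step 18: esi = 23.

23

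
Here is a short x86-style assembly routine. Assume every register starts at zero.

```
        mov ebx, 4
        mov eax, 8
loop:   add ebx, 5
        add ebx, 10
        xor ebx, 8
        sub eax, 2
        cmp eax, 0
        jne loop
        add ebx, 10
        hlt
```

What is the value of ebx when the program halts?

mov ebx, 4 → ebx=4
mov eax, 8 → eax=8
add ebx, 5 → ebx=4+5=9
add ebx, 10 → ebx=9+10=19
xor ebx, 8 → ebx=19^8=27
sub eax, 2 → eax=8-2=6
cmp eax, 0  (cmp 6,0)
jne loop: taken
add ebx, 5 → ebx=27+5=32
add ebx, 10 → ebx=32+10=42
xor ebx, 8 → ebx=42^8=34
sub eax, 2 → eax=6-2=4
cmp eax, 0  (cmp 4,0)
jne loop: taken
add ebx, 5 → ebx=34+5=39
add ebx, 10 → ebx=39+10=49
xor ebx, 8 → ebx=49^8=57
sub eax, 2 → eax=4-2=2
cmp eax, 0  (cmp 2,0)
jne loop: taken
add ebx, 5 → ebx=57+5=62
add ebx, 10 → ebx=62+10=72
xor ebx, 8 → ebx=72^8=64
sub eax, 2 → eax=2-2=0
cmp eax, 0  (cmp 0,0)
jne loop: not taken
add ebx, 10 → ebx=64+10=74
halt.

74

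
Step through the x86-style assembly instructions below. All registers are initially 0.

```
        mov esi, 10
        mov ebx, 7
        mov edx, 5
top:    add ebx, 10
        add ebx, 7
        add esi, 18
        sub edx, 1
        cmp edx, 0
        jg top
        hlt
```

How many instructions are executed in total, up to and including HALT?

34

mov esi, 10 → esi=10
mov ebx, 7 → ebx=7
mov edx, 5 → edx=5
add ebx, 10 → ebx=7+10=17
add ebx, 7 → ebx=17+7=24
add esi, 18 → esi=10+18=28
sub edx, 1 → edx=5-1=4
cmp edx, 0  (cmp 4,0)
jg top: taken
add ebx, 10 → ebx=24+10=34
add ebx, 7 → ebx=34+7=41
add esi, 18 → esi=28+18=46
sub edx, 1 → edx=4-1=3
cmp edx, 0  (cmp 3,0)
jg top: taken
add ebx, 10 → ebx=41+10=51
add ebx, 7 → ebx=51+7=58
add esi, 18 → esi=46+18=64
sub edx, 1 → edx=3-1=2
cmp edx, 0  (cmp 2,0)
jg top: taken
add ebx, 10 → ebx=58+10=68
add ebx, 7 → ebx=68+7=75
add esi, 18 → esi=64+18=82
sub edx, 1 → edx=2-1=1
cmp edx, 0  (cmp 1,0)
jg top: taken
add ebx, 10 → ebx=75+10=85
add ebx, 7 → ebx=85+7=92
add esi, 18 → esi=82+18=100
sub edx, 1 → edx=1-1=0
cmp edx, 0  (cmp 0,0)
jg top: not taken
halt.
Total executed instructions: 34.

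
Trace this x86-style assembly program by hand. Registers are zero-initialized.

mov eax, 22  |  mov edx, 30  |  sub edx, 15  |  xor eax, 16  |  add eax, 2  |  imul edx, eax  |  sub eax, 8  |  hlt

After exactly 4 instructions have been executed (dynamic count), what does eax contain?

6

after mov eax, 22: eax=22
after mov edx, 30: edx=30
after sub edx, 15: edx=30-15=15
after xor eax, 16: eax=22^16=6
After step 4: eax = 6.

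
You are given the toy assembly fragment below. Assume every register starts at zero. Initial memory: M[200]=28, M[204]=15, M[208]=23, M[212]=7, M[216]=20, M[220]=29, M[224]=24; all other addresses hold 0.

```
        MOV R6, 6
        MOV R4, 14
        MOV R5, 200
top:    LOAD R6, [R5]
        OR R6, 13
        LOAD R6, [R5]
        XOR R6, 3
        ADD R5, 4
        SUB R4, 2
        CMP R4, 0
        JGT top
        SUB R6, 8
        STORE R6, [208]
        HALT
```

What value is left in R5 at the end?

after MOV R6, 6: R6=6
after MOV R4, 14: R4=14
after MOV R5, 200: R5=200
after LOAD R6, [R5]: R6=M[200]=28
after OR R6, 13: R6=28|13=29
after LOAD R6, [R5]: R6=M[200]=28
after XOR R6, 3: R6=28^3=31
after ADD R5, 4: R5=200+4=204
after SUB R4, 2: R4=14-2=12
CMP R4, 0  (cmp 12,0)
JGT top: taken
after LOAD R6, [R5]: R6=M[204]=15
after OR R6, 13: R6=15|13=15
after LOAD R6, [R5]: R6=M[204]=15
after XOR R6, 3: R6=15^3=12
after ADD R5, 4: R5=204+4=208
after SUB R4, 2: R4=12-2=10
CMP R4, 0  (cmp 10,0)
JGT top: taken
after LOAD R6, [R5]: R6=M[208]=23
after OR R6, 13: R6=23|13=31
after LOAD R6, [R5]: R6=M[208]=23
after XOR R6, 3: R6=23^3=20
after ADD R5, 4: R5=208+4=212
after SUB R4, 2: R4=10-2=8
CMP R4, 0  (cmp 8,0)
JGT top: taken
after LOAD R6, [R5]: R6=M[212]=7
after OR R6, 13: R6=7|13=15
after LOAD R6, [R5]: R6=M[212]=7
after XOR R6, 3: R6=7^3=4
after ADD R5, 4: R5=212+4=216
after SUB R4, 2: R4=8-2=6
CMP R4, 0  (cmp 6,0)
JGT top: taken
after LOAD R6, [R5]: R6=M[216]=20
after OR R6, 13: R6=20|13=29
after LOAD R6, [R5]: R6=M[216]=20
after XOR R6, 3: R6=20^3=23
after ADD R5, 4: R5=216+4=220
after SUB R4, 2: R4=6-2=4
CMP R4, 0  (cmp 4,0)
JGT top: taken
after LOAD R6, [R5]: R6=M[220]=29
after OR R6, 13: R6=29|13=29
after LOAD R6, [R5]: R6=M[220]=29
after XOR R6, 3: R6=29^3=30
after ADD R5, 4: R5=220+4=224
after SUB R4, 2: R4=4-2=2
CMP R4, 0  (cmp 2,0)
JGT top: taken
after LOAD R6, [R5]: R6=M[224]=24
after OR R6, 13: R6=24|13=29
after LOAD R6, [R5]: R6=M[224]=24
after XOR R6, 3: R6=24^3=27
after ADD R5, 4: R5=224+4=228
after SUB R4, 2: R4=2-2=0
CMP R4, 0  (cmp 0,0)
JGT top: not taken
after SUB R6, 8: R6=27-8=19
STORE R6, [208] → M[208]=19
halt.

228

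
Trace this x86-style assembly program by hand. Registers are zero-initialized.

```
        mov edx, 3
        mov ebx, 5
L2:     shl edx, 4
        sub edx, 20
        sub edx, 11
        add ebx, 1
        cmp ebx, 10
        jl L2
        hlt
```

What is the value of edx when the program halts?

edx=3
ebx=5
edx=3<<4=48
edx=48-20=28
edx=28-11=17
ebx=5+1=6
cmp ebx, 10  (cmp 6,10)
jl L2: taken
edx=17<<4=272
edx=272-20=252
edx=252-11=241
ebx=6+1=7
cmp ebx, 10  (cmp 7,10)
jl L2: taken
edx=241<<4=3856
edx=3856-20=3836
edx=3836-11=3825
ebx=7+1=8
cmp ebx, 10  (cmp 8,10)
jl L2: taken
edx=3825<<4=61200
edx=61200-20=61180
edx=61180-11=61169
ebx=8+1=9
cmp ebx, 10  (cmp 9,10)
jl L2: taken
edx=61169<<4=978704
edx=978704-20=978684
edx=978684-11=978673
ebx=9+1=10
cmp ebx, 10  (cmp 10,10)
jl L2: not taken
halt.

978673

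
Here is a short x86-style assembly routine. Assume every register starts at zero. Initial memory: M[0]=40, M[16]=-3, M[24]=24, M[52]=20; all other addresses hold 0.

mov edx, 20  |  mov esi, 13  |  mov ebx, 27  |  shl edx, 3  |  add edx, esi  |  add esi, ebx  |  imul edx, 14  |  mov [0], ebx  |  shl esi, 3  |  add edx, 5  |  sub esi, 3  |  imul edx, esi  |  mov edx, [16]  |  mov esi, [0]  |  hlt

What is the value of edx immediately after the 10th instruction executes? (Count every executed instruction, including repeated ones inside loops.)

mov edx, 20 → edx=20
mov esi, 13 → esi=13
mov ebx, 27 → ebx=27
shl edx, 3 → edx=20<<3=160
add edx, esi → edx=160+13=173
add esi, ebx → esi=13+27=40
imul edx, 14 → edx=173*14=2422
mov [0], ebx → M[0]=27
shl esi, 3 → esi=40<<3=320
add edx, 5 → edx=2422+5=2427
After step 10: edx = 2427.

2427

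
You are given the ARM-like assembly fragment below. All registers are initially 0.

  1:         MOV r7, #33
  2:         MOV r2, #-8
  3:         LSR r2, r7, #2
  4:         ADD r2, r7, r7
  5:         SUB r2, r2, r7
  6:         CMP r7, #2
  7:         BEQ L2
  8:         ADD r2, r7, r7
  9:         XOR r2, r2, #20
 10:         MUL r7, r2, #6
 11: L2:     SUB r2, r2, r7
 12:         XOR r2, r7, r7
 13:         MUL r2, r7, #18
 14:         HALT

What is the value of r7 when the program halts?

r7=33
r2=-8
r2=33>>2=8
r2=33+33=66
r2=66-33=33
CMP r7, #2  (cmp 33,2)
BEQ L2: not taken
r2=33+33=66
r2=66^20=86
r7=86*6=516
r2=86-516=-430
r2=516^516=0
r2=516*18=9288
halt.

516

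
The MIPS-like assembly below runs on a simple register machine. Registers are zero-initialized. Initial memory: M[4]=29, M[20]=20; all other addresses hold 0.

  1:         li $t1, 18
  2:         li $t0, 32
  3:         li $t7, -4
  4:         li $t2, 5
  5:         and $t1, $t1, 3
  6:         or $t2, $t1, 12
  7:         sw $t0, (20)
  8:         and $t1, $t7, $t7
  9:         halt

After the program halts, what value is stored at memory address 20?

32

after li $t1, 18: $t1=18
after li $t0, 32: $t0=32
after li $t7, -4: $t7=-4
after li $t2, 5: $t2=5
after and $t1, $t1, 3: $t1=18&3=2
after or $t2, $t1, 12: $t2=2|12=14
sw $t0, (20) → M[20]=32
after and $t1, $t7, $t7: $t1=(-4)&(-4)=-4
halt.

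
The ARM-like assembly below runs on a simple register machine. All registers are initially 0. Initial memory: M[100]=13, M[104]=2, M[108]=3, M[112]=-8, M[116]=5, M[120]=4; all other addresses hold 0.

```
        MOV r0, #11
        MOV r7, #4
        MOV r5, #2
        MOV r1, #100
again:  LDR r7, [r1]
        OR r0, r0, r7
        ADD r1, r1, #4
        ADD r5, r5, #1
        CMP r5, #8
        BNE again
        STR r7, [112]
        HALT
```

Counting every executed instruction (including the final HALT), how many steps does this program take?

after MOV r0, #11: r0=11
after MOV r7, #4: r7=4
after MOV r5, #2: r5=2
after MOV r1, #100: r1=100
after LDR r7, [r1]: r7=M[100]=13
after OR r0, r0, r7: r0=11|13=15
after ADD r1, r1, #4: r1=100+4=104
after ADD r5, r5, #1: r5=2+1=3
CMP r5, #8  (cmp 3,8)
BNE again: taken
after LDR r7, [r1]: r7=M[104]=2
after OR r0, r0, r7: r0=15|2=15
after ADD r1, r1, #4: r1=104+4=108
after ADD r5, r5, #1: r5=3+1=4
CMP r5, #8  (cmp 4,8)
BNE again: taken
after LDR r7, [r1]: r7=M[108]=3
after OR r0, r0, r7: r0=15|3=15
after ADD r1, r1, #4: r1=108+4=112
after ADD r5, r5, #1: r5=4+1=5
CMP r5, #8  (cmp 5,8)
BNE again: taken
after LDR r7, [r1]: r7=M[112]=-8
after OR r0, r0, r7: r0=15|(-8)=-1
after ADD r1, r1, #4: r1=112+4=116
after ADD r5, r5, #1: r5=5+1=6
CMP r5, #8  (cmp 6,8)
BNE again: taken
after LDR r7, [r1]: r7=M[116]=5
after OR r0, r0, r7: r0=(-1)|5=-1
after ADD r1, r1, #4: r1=116+4=120
after ADD r5, r5, #1: r5=6+1=7
CMP r5, #8  (cmp 7,8)
BNE again: taken
after LDR r7, [r1]: r7=M[120]=4
after OR r0, r0, r7: r0=(-1)|4=-1
after ADD r1, r1, #4: r1=120+4=124
after ADD r5, r5, #1: r5=7+1=8
CMP r5, #8  (cmp 8,8)
BNE again: not taken
STR r7, [112] → M[112]=4
halt.
Total executed instructions: 42.

42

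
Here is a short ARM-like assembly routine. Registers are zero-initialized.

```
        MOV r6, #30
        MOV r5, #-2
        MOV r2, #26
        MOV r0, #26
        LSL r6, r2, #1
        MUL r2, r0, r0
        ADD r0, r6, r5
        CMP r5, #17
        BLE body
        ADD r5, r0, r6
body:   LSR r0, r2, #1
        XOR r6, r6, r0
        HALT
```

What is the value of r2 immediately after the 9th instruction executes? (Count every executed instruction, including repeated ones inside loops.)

r6=30
r5=-2
r2=26
r0=26
r6=26<<1=52
r2=26*26=676
r0=52+(-2)=50
CMP r5, #17  (cmp -2,17)
BLE body: taken
After step 9: r2 = 676.

676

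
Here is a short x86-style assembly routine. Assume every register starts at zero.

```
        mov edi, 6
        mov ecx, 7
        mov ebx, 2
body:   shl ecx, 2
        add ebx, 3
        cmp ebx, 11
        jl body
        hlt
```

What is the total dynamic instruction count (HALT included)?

edi=6
ecx=7
ebx=2
ecx=7<<2=28
ebx=2+3=5
cmp ebx, 11  (cmp 5,11)
jl body: taken
ecx=28<<2=112
ebx=5+3=8
cmp ebx, 11  (cmp 8,11)
jl body: taken
ecx=112<<2=448
ebx=8+3=11
cmp ebx, 11  (cmp 11,11)
jl body: not taken
halt.
Total executed instructions: 16.

16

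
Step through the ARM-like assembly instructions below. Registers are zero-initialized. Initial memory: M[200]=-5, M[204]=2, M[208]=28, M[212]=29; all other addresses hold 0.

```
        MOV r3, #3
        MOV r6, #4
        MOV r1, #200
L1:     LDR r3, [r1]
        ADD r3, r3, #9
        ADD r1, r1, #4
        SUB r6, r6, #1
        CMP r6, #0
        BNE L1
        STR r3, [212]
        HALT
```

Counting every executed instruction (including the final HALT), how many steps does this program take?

29

MOV r3, #3 → r3=3
MOV r6, #4 → r6=4
MOV r1, #200 → r1=200
LDR r3, [r1] → r3=M[200]=-5
ADD r3, r3, #9 → r3=(-5)+9=4
ADD r1, r1, #4 → r1=200+4=204
SUB r6, r6, #1 → r6=4-1=3
CMP r6, #0  (cmp 3,0)
BNE L1: taken
LDR r3, [r1] → r3=M[204]=2
ADD r3, r3, #9 → r3=2+9=11
ADD r1, r1, #4 → r1=204+4=208
SUB r6, r6, #1 → r6=3-1=2
CMP r6, #0  (cmp 2,0)
BNE L1: taken
LDR r3, [r1] → r3=M[208]=28
ADD r3, r3, #9 → r3=28+9=37
ADD r1, r1, #4 → r1=208+4=212
SUB r6, r6, #1 → r6=2-1=1
CMP r6, #0  (cmp 1,0)
BNE L1: taken
LDR r3, [r1] → r3=M[212]=29
ADD r3, r3, #9 → r3=29+9=38
ADD r1, r1, #4 → r1=212+4=216
SUB r6, r6, #1 → r6=1-1=0
CMP r6, #0  (cmp 0,0)
BNE L1: not taken
STR r3, [212] → M[212]=38
halt.
Total executed instructions: 29.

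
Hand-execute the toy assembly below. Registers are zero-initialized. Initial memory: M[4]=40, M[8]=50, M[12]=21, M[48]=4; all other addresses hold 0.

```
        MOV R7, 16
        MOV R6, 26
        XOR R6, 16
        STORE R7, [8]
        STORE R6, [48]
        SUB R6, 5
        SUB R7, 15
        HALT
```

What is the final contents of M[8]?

R7=16
R6=26
R6=26^16=10
STORE R7, [8] → M[8]=16
STORE R6, [48] → M[48]=10
R6=10-5=5
R7=16-15=1
halt.

16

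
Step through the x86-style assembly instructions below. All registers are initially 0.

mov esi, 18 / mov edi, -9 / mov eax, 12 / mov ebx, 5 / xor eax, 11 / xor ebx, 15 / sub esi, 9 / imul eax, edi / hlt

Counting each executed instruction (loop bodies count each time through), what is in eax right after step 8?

mov esi, 18 → esi=18
mov edi, -9 → edi=-9
mov eax, 12 → eax=12
mov ebx, 5 → ebx=5
xor eax, 11 → eax=12^11=7
xor ebx, 15 → ebx=5^15=10
sub esi, 9 → esi=18-9=9
imul eax, edi → eax=7*(-9)=-63
After step 8: eax = -63.

-63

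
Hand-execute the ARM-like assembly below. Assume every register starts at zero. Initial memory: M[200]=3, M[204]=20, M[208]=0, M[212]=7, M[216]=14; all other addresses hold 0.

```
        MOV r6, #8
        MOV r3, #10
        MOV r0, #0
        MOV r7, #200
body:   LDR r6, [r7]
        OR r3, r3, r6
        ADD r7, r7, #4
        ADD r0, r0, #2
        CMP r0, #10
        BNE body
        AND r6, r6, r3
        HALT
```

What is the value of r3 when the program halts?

r6=8
r3=10
r0=0
r7=200
r6=M[200]=3
r3=10|3=11
r7=200+4=204
r0=0+2=2
CMP r0, #10  (cmp 2,10)
BNE body: taken
r6=M[204]=20
r3=11|20=31
r7=204+4=208
r0=2+2=4
CMP r0, #10  (cmp 4,10)
BNE body: taken
r6=M[208]=0
r3=31|0=31
r7=208+4=212
r0=4+2=6
CMP r0, #10  (cmp 6,10)
BNE body: taken
r6=M[212]=7
r3=31|7=31
r7=212+4=216
r0=6+2=8
CMP r0, #10  (cmp 8,10)
BNE body: taken
r6=M[216]=14
r3=31|14=31
r7=216+4=220
r0=8+2=10
CMP r0, #10  (cmp 10,10)
BNE body: not taken
r6=14&31=14
halt.

31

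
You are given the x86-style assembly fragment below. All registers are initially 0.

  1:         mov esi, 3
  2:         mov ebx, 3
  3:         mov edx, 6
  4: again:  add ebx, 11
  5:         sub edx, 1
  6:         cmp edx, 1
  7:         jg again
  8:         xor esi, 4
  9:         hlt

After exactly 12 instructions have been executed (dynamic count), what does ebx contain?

36

esi=3
ebx=3
edx=6
ebx=3+11=14
edx=6-1=5
cmp edx, 1  (cmp 5,1)
jg again: taken
ebx=14+11=25
edx=5-1=4
cmp edx, 1  (cmp 4,1)
jg again: taken
ebx=25+11=36
After step 12: ebx = 36.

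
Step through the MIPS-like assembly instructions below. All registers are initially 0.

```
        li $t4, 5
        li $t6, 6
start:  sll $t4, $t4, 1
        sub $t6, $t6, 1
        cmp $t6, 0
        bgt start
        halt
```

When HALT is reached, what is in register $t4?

li $t4, 5 → $t4=5
li $t6, 6 → $t6=6
sll $t4, $t4, 1 → $t4=5<<1=10
sub $t6, $t6, 1 → $t6=6-1=5
cmp $t6, 0  (cmp 5,0)
bgt start: taken
sll $t4, $t4, 1 → $t4=10<<1=20
sub $t6, $t6, 1 → $t6=5-1=4
cmp $t6, 0  (cmp 4,0)
bgt start: taken
sll $t4, $t4, 1 → $t4=20<<1=40
sub $t6, $t6, 1 → $t6=4-1=3
cmp $t6, 0  (cmp 3,0)
bgt start: taken
sll $t4, $t4, 1 → $t4=40<<1=80
sub $t6, $t6, 1 → $t6=3-1=2
cmp $t6, 0  (cmp 2,0)
bgt start: taken
sll $t4, $t4, 1 → $t4=80<<1=160
sub $t6, $t6, 1 → $t6=2-1=1
cmp $t6, 0  (cmp 1,0)
bgt start: taken
sll $t4, $t4, 1 → $t4=160<<1=320
sub $t6, $t6, 1 → $t6=1-1=0
cmp $t6, 0  (cmp 0,0)
bgt start: not taken
halt.

320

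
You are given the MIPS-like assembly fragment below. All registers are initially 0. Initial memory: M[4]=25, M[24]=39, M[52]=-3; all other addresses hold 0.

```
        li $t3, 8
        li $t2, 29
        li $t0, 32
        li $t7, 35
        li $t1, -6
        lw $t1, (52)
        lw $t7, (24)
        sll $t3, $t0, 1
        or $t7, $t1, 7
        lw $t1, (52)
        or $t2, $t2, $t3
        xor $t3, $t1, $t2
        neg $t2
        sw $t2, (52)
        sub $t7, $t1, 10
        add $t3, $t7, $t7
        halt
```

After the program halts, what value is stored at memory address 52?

-93

li $t3, 8 → $t3=8
li $t2, 29 → $t2=29
li $t0, 32 → $t0=32
li $t7, 35 → $t7=35
li $t1, -6 → $t1=-6
lw $t1, (52) → $t1=M[52]=-3
lw $t7, (24) → $t7=M[24]=39
sll $t3, $t0, 1 → $t3=32<<1=64
or $t7, $t1, 7 → $t7=(-3)|7=-1
lw $t1, (52) → $t1=M[52]=-3
or $t2, $t2, $t3 → $t2=29|64=93
xor $t3, $t1, $t2 → $t3=(-3)^93=-96
neg $t2 → $t2=-(93)=-93
sw $t2, (52) → M[52]=-93
sub $t7, $t1, 10 → $t7=(-3)-10=-13
add $t3, $t7, $t7 → $t3=(-13)+(-13)=-26
halt.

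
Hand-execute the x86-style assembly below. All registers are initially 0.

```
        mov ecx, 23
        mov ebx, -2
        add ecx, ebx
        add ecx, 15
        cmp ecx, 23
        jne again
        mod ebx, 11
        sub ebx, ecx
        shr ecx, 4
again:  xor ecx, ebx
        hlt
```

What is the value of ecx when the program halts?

mov ecx, 23 → ecx=23
mov ebx, -2 → ebx=-2
add ecx, ebx → ecx=23+(-2)=21
add ecx, 15 → ecx=21+15=36
cmp ecx, 23  (cmp 36,23)
jne again: taken
xor ecx, ebx → ecx=36^(-2)=-38
halt.

-38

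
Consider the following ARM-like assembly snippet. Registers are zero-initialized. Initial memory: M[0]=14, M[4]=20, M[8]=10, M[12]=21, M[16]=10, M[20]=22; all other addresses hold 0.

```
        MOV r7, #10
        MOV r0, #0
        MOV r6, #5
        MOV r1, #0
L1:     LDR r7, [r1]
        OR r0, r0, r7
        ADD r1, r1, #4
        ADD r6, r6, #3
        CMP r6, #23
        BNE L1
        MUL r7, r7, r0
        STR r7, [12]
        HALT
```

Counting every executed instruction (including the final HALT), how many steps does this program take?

43

after MOV r7, #10: r7=10
after MOV r0, #0: r0=0
after MOV r6, #5: r6=5
after MOV r1, #0: r1=0
after LDR r7, [r1]: r7=M[0]=14
after OR r0, r0, r7: r0=0|14=14
after ADD r1, r1, #4: r1=0+4=4
after ADD r6, r6, #3: r6=5+3=8
CMP r6, #23  (cmp 8,23)
BNE L1: taken
after LDR r7, [r1]: r7=M[4]=20
after OR r0, r0, r7: r0=14|20=30
after ADD r1, r1, #4: r1=4+4=8
after ADD r6, r6, #3: r6=8+3=11
CMP r6, #23  (cmp 11,23)
BNE L1: taken
after LDR r7, [r1]: r7=M[8]=10
after OR r0, r0, r7: r0=30|10=30
after ADD r1, r1, #4: r1=8+4=12
after ADD r6, r6, #3: r6=11+3=14
CMP r6, #23  (cmp 14,23)
BNE L1: taken
after LDR r7, [r1]: r7=M[12]=21
after OR r0, r0, r7: r0=30|21=31
after ADD r1, r1, #4: r1=12+4=16
after ADD r6, r6, #3: r6=14+3=17
CMP r6, #23  (cmp 17,23)
BNE L1: taken
after LDR r7, [r1]: r7=M[16]=10
after OR r0, r0, r7: r0=31|10=31
after ADD r1, r1, #4: r1=16+4=20
after ADD r6, r6, #3: r6=17+3=20
CMP r6, #23  (cmp 20,23)
BNE L1: taken
after LDR r7, [r1]: r7=M[20]=22
after OR r0, r0, r7: r0=31|22=31
after ADD r1, r1, #4: r1=20+4=24
after ADD r6, r6, #3: r6=20+3=23
CMP r6, #23  (cmp 23,23)
BNE L1: not taken
after MUL r7, r7, r0: r7=22*31=682
STR r7, [12] → M[12]=682
halt.
Total executed instructions: 43.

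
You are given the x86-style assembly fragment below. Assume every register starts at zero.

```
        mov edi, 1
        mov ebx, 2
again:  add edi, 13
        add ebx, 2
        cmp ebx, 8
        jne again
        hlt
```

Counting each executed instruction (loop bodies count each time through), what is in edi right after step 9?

edi=1
ebx=2
edi=1+13=14
ebx=2+2=4
cmp ebx, 8  (cmp 4,8)
jne again: taken
edi=14+13=27
ebx=4+2=6
cmp ebx, 8  (cmp 6,8)
After step 9: edi = 27.

27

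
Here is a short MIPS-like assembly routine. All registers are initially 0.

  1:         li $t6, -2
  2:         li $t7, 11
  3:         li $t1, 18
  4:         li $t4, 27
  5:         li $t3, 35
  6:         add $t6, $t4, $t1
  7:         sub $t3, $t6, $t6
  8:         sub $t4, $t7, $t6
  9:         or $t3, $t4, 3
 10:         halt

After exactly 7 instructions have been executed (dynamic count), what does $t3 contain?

0

after li $t6, -2: $t6=-2
after li $t7, 11: $t7=11
after li $t1, 18: $t1=18
after li $t4, 27: $t4=27
after li $t3, 35: $t3=35
after add $t6, $t4, $t1: $t6=27+18=45
after sub $t3, $t6, $t6: $t3=45-45=0
After step 7: $t3 = 0.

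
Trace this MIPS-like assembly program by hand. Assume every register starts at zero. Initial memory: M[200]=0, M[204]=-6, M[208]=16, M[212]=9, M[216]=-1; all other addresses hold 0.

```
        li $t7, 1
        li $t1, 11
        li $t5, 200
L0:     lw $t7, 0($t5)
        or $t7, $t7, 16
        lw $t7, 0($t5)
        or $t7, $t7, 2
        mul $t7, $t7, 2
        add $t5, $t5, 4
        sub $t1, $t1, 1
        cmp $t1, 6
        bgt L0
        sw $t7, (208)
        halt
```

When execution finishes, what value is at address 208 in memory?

-2

after li $t7, 1: $t7=1
after li $t1, 11: $t1=11
after li $t5, 200: $t5=200
after lw $t7, 0($t5): $t7=M[200]=0
after or $t7, $t7, 16: $t7=0|16=16
after lw $t7, 0($t5): $t7=M[200]=0
after or $t7, $t7, 2: $t7=0|2=2
after mul $t7, $t7, 2: $t7=2*2=4
after add $t5, $t5, 4: $t5=200+4=204
after sub $t1, $t1, 1: $t1=11-1=10
cmp $t1, 6  (cmp 10,6)
bgt L0: taken
after lw $t7, 0($t5): $t7=M[204]=-6
after or $t7, $t7, 16: $t7=(-6)|16=-6
after lw $t7, 0($t5): $t7=M[204]=-6
after or $t7, $t7, 2: $t7=(-6)|2=-6
after mul $t7, $t7, 2: $t7=(-6)*2=-12
after add $t5, $t5, 4: $t5=204+4=208
after sub $t1, $t1, 1: $t1=10-1=9
cmp $t1, 6  (cmp 9,6)
bgt L0: taken
after lw $t7, 0($t5): $t7=M[208]=16
after or $t7, $t7, 16: $t7=16|16=16
after lw $t7, 0($t5): $t7=M[208]=16
after or $t7, $t7, 2: $t7=16|2=18
after mul $t7, $t7, 2: $t7=18*2=36
after add $t5, $t5, 4: $t5=208+4=212
after sub $t1, $t1, 1: $t1=9-1=8
cmp $t1, 6  (cmp 8,6)
bgt L0: taken
after lw $t7, 0($t5): $t7=M[212]=9
after or $t7, $t7, 16: $t7=9|16=25
after lw $t7, 0($t5): $t7=M[212]=9
after or $t7, $t7, 2: $t7=9|2=11
after mul $t7, $t7, 2: $t7=11*2=22
after add $t5, $t5, 4: $t5=212+4=216
after sub $t1, $t1, 1: $t1=8-1=7
cmp $t1, 6  (cmp 7,6)
bgt L0: taken
after lw $t7, 0($t5): $t7=M[216]=-1
after or $t7, $t7, 16: $t7=(-1)|16=-1
after lw $t7, 0($t5): $t7=M[216]=-1
after or $t7, $t7, 2: $t7=(-1)|2=-1
after mul $t7, $t7, 2: $t7=(-1)*2=-2
after add $t5, $t5, 4: $t5=216+4=220
after sub $t1, $t1, 1: $t1=7-1=6
cmp $t1, 6  (cmp 6,6)
bgt L0: not taken
sw $t7, (208) → M[208]=-2
halt.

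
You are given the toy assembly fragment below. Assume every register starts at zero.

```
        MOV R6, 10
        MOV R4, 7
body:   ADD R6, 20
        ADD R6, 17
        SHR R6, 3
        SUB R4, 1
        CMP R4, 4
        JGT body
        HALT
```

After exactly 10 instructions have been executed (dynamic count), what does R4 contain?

6

MOV R6, 10 → R6=10
MOV R4, 7 → R4=7
ADD R6, 20 → R6=10+20=30
ADD R6, 17 → R6=30+17=47
SHR R6, 3 → R6=47>>3=5
SUB R4, 1 → R4=7-1=6
CMP R4, 4  (cmp 6,4)
JGT body: taken
ADD R6, 20 → R6=5+20=25
ADD R6, 17 → R6=25+17=42
After step 10: R4 = 6.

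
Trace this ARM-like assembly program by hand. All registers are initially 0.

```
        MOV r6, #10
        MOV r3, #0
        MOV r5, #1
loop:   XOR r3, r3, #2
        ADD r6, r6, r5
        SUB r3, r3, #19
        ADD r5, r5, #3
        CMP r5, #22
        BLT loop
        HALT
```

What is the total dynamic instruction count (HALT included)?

46

MOV r6, #10 → r6=10
MOV r3, #0 → r3=0
MOV r5, #1 → r5=1
XOR r3, r3, #2 → r3=0^2=2
ADD r6, r6, r5 → r6=10+1=11
SUB r3, r3, #19 → r3=2-19=-17
ADD r5, r5, #3 → r5=1+3=4
CMP r5, #22  (cmp 4,22)
BLT loop: taken
XOR r3, r3, #2 → r3=(-17)^2=-19
ADD r6, r6, r5 → r6=11+4=15
SUB r3, r3, #19 → r3=(-19)-19=-38
ADD r5, r5, #3 → r5=4+3=7
CMP r5, #22  (cmp 7,22)
BLT loop: taken
XOR r3, r3, #2 → r3=(-38)^2=-40
ADD r6, r6, r5 → r6=15+7=22
SUB r3, r3, #19 → r3=(-40)-19=-59
ADD r5, r5, #3 → r5=7+3=10
CMP r5, #22  (cmp 10,22)
BLT loop: taken
XOR r3, r3, #2 → r3=(-59)^2=-57
ADD r6, r6, r5 → r6=22+10=32
SUB r3, r3, #19 → r3=(-57)-19=-76
ADD r5, r5, #3 → r5=10+3=13
CMP r5, #22  (cmp 13,22)
BLT loop: taken
XOR r3, r3, #2 → r3=(-76)^2=-74
ADD r6, r6, r5 → r6=32+13=45
SUB r3, r3, #19 → r3=(-74)-19=-93
ADD r5, r5, #3 → r5=13+3=16
CMP r5, #22  (cmp 16,22)
BLT loop: taken
XOR r3, r3, #2 → r3=(-93)^2=-95
ADD r6, r6, r5 → r6=45+16=61
SUB r3, r3, #19 → r3=(-95)-19=-114
ADD r5, r5, #3 → r5=16+3=19
CMP r5, #22  (cmp 19,22)
BLT loop: taken
XOR r3, r3, #2 → r3=(-114)^2=-116
ADD r6, r6, r5 → r6=61+19=80
SUB r3, r3, #19 → r3=(-116)-19=-135
ADD r5, r5, #3 → r5=19+3=22
CMP r5, #22  (cmp 22,22)
BLT loop: not taken
halt.
Total executed instructions: 46.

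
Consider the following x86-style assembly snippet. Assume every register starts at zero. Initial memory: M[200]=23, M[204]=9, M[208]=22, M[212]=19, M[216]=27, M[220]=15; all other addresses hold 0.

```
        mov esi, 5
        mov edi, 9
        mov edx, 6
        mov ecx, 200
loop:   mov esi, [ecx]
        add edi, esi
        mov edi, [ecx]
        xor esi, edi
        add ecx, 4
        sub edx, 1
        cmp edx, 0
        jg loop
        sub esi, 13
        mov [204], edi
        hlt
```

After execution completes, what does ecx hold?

224

esi=5
edi=9
edx=6
ecx=200
esi=M[200]=23
edi=9+23=32
edi=M[200]=23
esi=23^23=0
ecx=200+4=204
edx=6-1=5
cmp edx, 0  (cmp 5,0)
jg loop: taken
esi=M[204]=9
edi=23+9=32
edi=M[204]=9
esi=9^9=0
ecx=204+4=208
edx=5-1=4
cmp edx, 0  (cmp 4,0)
jg loop: taken
esi=M[208]=22
edi=9+22=31
edi=M[208]=22
esi=22^22=0
ecx=208+4=212
edx=4-1=3
cmp edx, 0  (cmp 3,0)
jg loop: taken
esi=M[212]=19
edi=22+19=41
edi=M[212]=19
esi=19^19=0
ecx=212+4=216
edx=3-1=2
cmp edx, 0  (cmp 2,0)
jg loop: taken
esi=M[216]=27
edi=19+27=46
edi=M[216]=27
esi=27^27=0
ecx=216+4=220
edx=2-1=1
cmp edx, 0  (cmp 1,0)
jg loop: taken
esi=M[220]=15
edi=27+15=42
edi=M[220]=15
esi=15^15=0
ecx=220+4=224
edx=1-1=0
cmp edx, 0  (cmp 0,0)
jg loop: not taken
esi=0-13=-13
mov [204], edi → M[204]=15
halt.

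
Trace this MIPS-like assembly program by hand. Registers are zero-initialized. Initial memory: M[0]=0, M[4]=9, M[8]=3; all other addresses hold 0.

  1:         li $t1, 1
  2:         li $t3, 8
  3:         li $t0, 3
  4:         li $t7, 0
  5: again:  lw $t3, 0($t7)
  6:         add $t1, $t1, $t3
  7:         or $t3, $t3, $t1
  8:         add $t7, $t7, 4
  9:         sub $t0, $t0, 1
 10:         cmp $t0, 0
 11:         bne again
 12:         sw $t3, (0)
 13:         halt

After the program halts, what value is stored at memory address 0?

15

after li $t1, 1: $t1=1
after li $t3, 8: $t3=8
after li $t0, 3: $t0=3
after li $t7, 0: $t7=0
after lw $t3, 0($t7): $t3=M[0]=0
after add $t1, $t1, $t3: $t1=1+0=1
after or $t3, $t3, $t1: $t3=0|1=1
after add $t7, $t7, 4: $t7=0+4=4
after sub $t0, $t0, 1: $t0=3-1=2
cmp $t0, 0  (cmp 2,0)
bne again: taken
after lw $t3, 0($t7): $t3=M[4]=9
after add $t1, $t1, $t3: $t1=1+9=10
after or $t3, $t3, $t1: $t3=9|10=11
after add $t7, $t7, 4: $t7=4+4=8
after sub $t0, $t0, 1: $t0=2-1=1
cmp $t0, 0  (cmp 1,0)
bne again: taken
after lw $t3, 0($t7): $t3=M[8]=3
after add $t1, $t1, $t3: $t1=10+3=13
after or $t3, $t3, $t1: $t3=3|13=15
after add $t7, $t7, 4: $t7=8+4=12
after sub $t0, $t0, 1: $t0=1-1=0
cmp $t0, 0  (cmp 0,0)
bne again: not taken
sw $t3, (0) → M[0]=15
halt.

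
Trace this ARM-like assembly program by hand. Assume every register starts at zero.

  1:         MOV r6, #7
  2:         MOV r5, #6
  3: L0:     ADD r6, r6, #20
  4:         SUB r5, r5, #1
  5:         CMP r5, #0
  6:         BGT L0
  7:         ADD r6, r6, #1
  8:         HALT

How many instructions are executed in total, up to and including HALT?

MOV r6, #7 → r6=7
MOV r5, #6 → r5=6
ADD r6, r6, #20 → r6=7+20=27
SUB r5, r5, #1 → r5=6-1=5
CMP r5, #0  (cmp 5,0)
BGT L0: taken
ADD r6, r6, #20 → r6=27+20=47
SUB r5, r5, #1 → r5=5-1=4
CMP r5, #0  (cmp 4,0)
BGT L0: taken
ADD r6, r6, #20 → r6=47+20=67
SUB r5, r5, #1 → r5=4-1=3
CMP r5, #0  (cmp 3,0)
BGT L0: taken
ADD r6, r6, #20 → r6=67+20=87
SUB r5, r5, #1 → r5=3-1=2
CMP r5, #0  (cmp 2,0)
BGT L0: taken
ADD r6, r6, #20 → r6=87+20=107
SUB r5, r5, #1 → r5=2-1=1
CMP r5, #0  (cmp 1,0)
BGT L0: taken
ADD r6, r6, #20 → r6=107+20=127
SUB r5, r5, #1 → r5=1-1=0
CMP r5, #0  (cmp 0,0)
BGT L0: not taken
ADD r6, r6, #1 → r6=127+1=128
halt.
Total executed instructions: 28.

28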